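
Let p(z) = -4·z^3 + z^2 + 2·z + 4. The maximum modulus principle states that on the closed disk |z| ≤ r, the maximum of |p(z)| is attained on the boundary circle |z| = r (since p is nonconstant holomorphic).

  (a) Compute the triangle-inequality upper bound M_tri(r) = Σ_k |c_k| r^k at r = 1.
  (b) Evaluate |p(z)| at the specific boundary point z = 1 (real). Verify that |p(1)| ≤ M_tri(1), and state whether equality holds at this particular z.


Coefficients: c_0 = 4, c_1 = 2, c_2 = 1, c_3 = -4. Radius r = 1.
Part (a). Triangle bound: M_tri(r) = Σ_k |c_k| r^k
  = |4|·1^0 + |2|·1^1 + |1|·1^2 + |-4|·1^3
  = 4 + 2 + 1 + 4 = 11.
This bounds M(r) := max_{|z|=r} |p(z)| from above; equality holds iff all terms c_k z^k can be made to align in phase at a single z on |z|=r.
Part (b). At z = 1 (real, on the circle |z| = r):
  p(1) = (4)·1^0 + (2)·1^1 + (1)·1^2 + (-4)·1^3 = 3.
  |p(1)| = 3.
Check: |p(1)| = 3 ≤ 11 = M_tri(1). ✓ Equality does not hold at z = 1 (the coefficients have mixed signs, so the terms do not all align in phase there).

M_tri(1) = 11; |p(1)| = 3; equality at z=1: no.


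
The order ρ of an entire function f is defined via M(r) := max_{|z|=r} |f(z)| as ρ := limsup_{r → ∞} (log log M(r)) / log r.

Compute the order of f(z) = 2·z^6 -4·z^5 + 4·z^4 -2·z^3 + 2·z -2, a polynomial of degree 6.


|f(z)| ≤ Σ|c_k|·r^k = O(r^6) as r → ∞. Polynomial growth is O(e^{r^ε}) for every ε > 0 (since r^6/e^{r^ε} → 0), so ρ ≤ ε for all ε > 0, i.e. ρ = 0. Every nonconstant polynomial has order 0.
Therefore ρ = 0.

Order ρ = 0.


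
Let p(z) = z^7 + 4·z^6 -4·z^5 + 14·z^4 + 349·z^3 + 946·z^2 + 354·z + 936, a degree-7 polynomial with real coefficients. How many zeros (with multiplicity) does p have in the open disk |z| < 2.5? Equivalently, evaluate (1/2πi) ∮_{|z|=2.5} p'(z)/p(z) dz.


The zeros of p are: (3 + 3i), (3 - 3i), -4, (-3 + 2i), (-3 - 2i), (0 + 1i), (0 - 1i).
Their magnitudes are: 4.243, 4.243, 4, 3.606, 3.606, 1, 1.
Zeros with |z| < R = 2.5: (0 + 1i), (0 - 1i).
Count = 2.
By the argument principle, (1/2πi) ∮_{|z|=R} p'(z)/p(z) dz equals exactly this count.

Number of zeros inside |z| < 2.5: 2.


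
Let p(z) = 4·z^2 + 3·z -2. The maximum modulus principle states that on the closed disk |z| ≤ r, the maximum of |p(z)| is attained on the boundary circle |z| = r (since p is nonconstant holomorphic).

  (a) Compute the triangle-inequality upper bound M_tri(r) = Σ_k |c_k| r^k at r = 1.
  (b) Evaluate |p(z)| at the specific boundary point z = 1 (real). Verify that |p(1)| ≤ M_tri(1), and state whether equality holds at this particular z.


Coefficients: c_0 = -2, c_1 = 3, c_2 = 4. Radius r = 1.
Part (a). Triangle bound: M_tri(r) = Σ_k |c_k| r^k
  = |-2|·1^0 + |3|·1^1 + |4|·1^2
  = 2 + 3 + 4 = 9.
This bounds M(r) := max_{|z|=r} |p(z)| from above; equality holds iff all terms c_k z^k can be made to align in phase at a single z on |z|=r.
Part (b). At z = 1 (real, on the circle |z| = r):
  p(1) = (-2)·1^0 + (3)·1^1 + (4)·1^2 = 5.
  |p(1)| = 5.
Check: |p(1)| = 5 ≤ 9 = M_tri(1). ✓ Equality does not hold at z = 1 (the coefficients have mixed signs, so the terms do not all align in phase there).

M_tri(1) = 9; |p(1)| = 5; equality at z=1: no.


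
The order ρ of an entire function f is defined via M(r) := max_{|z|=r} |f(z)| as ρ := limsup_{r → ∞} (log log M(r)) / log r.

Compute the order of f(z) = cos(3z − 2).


cos(w) is a linear combination of e^{iw} and e^{−iw} (or e^w, e^{−w} in the hyperbolic case), so |cos(w)| ≤ e^{|w|}. With w = 3z − 2, |w| ≤ 3|z| + 2 = 3r + 2 on |z| = r, giving M(r) ≤ e^{3r + 2}, so ρ ≤ 1. On a suitable ray (z = it for sin/cos; z = t for sinh/cosh, t real → ∞), |cos(3z − 2)| grows like e^{3|t|}/2, so ρ ≥ 1. Hence ρ = 1.
Therefore ρ = 1.

Order ρ = 1.


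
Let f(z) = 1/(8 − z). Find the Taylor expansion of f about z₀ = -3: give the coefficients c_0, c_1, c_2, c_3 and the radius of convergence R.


Let w = z − z₀, so z = z₀ + w.
Then 8 − z = 8 − (z₀ + w) = (8 − z₀) − w = 11 − w.
f(z) = 1/(11 − w) = (1/(11)) · 1/(1 − w/(11)) = Σ_{n≥0} w^n / (11)^(n+1).
So c_n = 1/(11)^(n+1):
  c_0 = 1/(11)^1 = 1/11.
  c_1 = 1/(11)^2 = 1/121.
  c_2 = 1/(11)^3 = 1/1331.
  c_3 = 1/(11)^4 = 1/14641.
The series is valid for |w/d| < 1, i.e. |z − z₀| < |d|.
Radius of convergence: R = |8 − z₀| = |11| = 11 (distance from z₀ to the singularity z = 8).

c_0 = 1/11, c_1 = 1/121, c_2 = 1/1331, c_3 = 1/14641; R = 11.


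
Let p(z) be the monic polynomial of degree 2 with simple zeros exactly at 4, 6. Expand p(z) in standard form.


The polynomial is p(z) = ∏_{α ∈ S} (z − α), where S = {4, 6}.
Expanding the product yields: p(z) = z^2 -10·z + 24.
The resulting polynomial has degree 2 and real coefficients as required.

p(z) = z^2 -10·z + 24.


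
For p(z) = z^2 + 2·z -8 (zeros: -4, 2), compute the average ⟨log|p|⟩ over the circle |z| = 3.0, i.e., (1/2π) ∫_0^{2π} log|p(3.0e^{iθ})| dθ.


Zeros: -4, 2; r = 3.0.
Inside |z| < r: 2. Outside (|z| ≥ r): -4.
p(0) = -8, so log|p(0)| = log(8) = 2.0794.
Apply Jensen: I(r) = log|p(0)| + Σ_k log(r/|z_k|), summed over zeros inside |z| < r.
  log(r/|z_k|) for z_k = 2: log(3.0/2) = 0.4055
  Outside zeros (-4) contribute nothing to the Jensen sum.
Sum over inside zeros: 0.4055.
I(r) = log|p(0)| + (inside sum) = 2.0794 + 0.4055 = 2.4849.
Note: since some zeros are outside |z| ≤ r, the simplified n·log(r) form does NOT apply — only the inside zeros contribute.

I(r) ≈ 2.4849.


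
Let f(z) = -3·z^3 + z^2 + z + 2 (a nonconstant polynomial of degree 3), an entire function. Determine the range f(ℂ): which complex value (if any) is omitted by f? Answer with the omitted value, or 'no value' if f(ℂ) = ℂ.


Little Picard bounds the complement of f(ℂ) to at most one point.
For every w ∈ ℂ, the equation p(z) − w = 0 is a nonconstant polynomial in z and hence has at least one root by the fundamental theorem of algebra. So p is surjective onto ℂ, omitting no value.

Omitted value: no value.


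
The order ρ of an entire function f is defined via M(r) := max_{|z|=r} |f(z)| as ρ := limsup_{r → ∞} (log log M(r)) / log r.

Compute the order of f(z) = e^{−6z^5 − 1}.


|e^{−6z^5 − 1}| = e^{Re(-6·z^5) + -1} ≤ e^{6|z|^5 + -1} = e^{6r^5 + -1} on |z| = r, so ρ ≤ 5. Choosing z on |z|=r so that -6·z^5 is real positive (always possible by picking arg z appropriately) gives |f(z)| = e^{6r^5 + -1}, matching the bound. The additive constant -1 does not affect log log M(r) ~ 5·log r. Hence ρ = 5.
Therefore ρ = 5.

Order ρ = 5.


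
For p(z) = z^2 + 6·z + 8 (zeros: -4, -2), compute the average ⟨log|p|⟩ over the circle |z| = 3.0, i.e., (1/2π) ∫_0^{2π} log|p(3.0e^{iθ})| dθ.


Zeros: -4, -2; r = 3.0.
Inside |z| < r: -2. Outside (|z| ≥ r): -4.
p(0) = 8, so log|p(0)| = log(8) = 2.0794.
Apply Jensen: I(r) = log|p(0)| + Σ_k log(r/|z_k|), summed over zeros inside |z| < r.
  log(r/|z_k|) for z_k = -2: log(3.0/2) = 0.4055
  Outside zeros (-4) contribute nothing to the Jensen sum.
Sum over inside zeros: 0.4055.
I(r) = log|p(0)| + (inside sum) = 2.0794 + 0.4055 = 2.4849.
Note: since some zeros are outside |z| ≤ r, the simplified n·log(r) form does NOT apply — only the inside zeros contribute.

I(r) ≈ 2.4849.


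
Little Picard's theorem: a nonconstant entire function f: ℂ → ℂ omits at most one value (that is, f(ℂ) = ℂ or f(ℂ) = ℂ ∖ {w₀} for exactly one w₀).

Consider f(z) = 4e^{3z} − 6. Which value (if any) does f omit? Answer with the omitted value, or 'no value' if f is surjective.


Little Picard bounds the complement of f(ℂ) to at most one point.
e^{3z} is never zero on ℂ, so 4·e^{3z} takes every value in ℂ ∖ {0}. Adding -6 shifts the range to ℂ ∖ {-6}. Thus f omits exactly the value -6.

Omitted value: -6.


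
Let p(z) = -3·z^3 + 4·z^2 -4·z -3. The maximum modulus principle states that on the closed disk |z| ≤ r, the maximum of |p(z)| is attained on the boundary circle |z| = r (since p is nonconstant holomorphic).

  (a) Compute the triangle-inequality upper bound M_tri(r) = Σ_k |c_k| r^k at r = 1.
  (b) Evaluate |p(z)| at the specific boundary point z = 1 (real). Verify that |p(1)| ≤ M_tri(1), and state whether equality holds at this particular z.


Coefficients: c_0 = -3, c_1 = -4, c_2 = 4, c_3 = -3. Radius r = 1.
Part (a). Triangle bound: M_tri(r) = Σ_k |c_k| r^k
  = |-3|·1^0 + |-4|·1^1 + |4|·1^2 + |-3|·1^3
  = 3 + 4 + 4 + 3 = 14.
This bounds M(r) := max_{|z|=r} |p(z)| from above; equality holds iff all terms c_k z^k can be made to align in phase at a single z on |z|=r.
Part (b). At z = 1 (real, on the circle |z| = r):
  p(1) = (-3)·1^0 + (-4)·1^1 + (4)·1^2 + (-3)·1^3 = -6.
  |p(1)| = 6.
Check: |p(1)| = 6 ≤ 14 = M_tri(1). ✓ Equality does not hold at z = 1 (the coefficients have mixed signs, so the terms do not all align in phase there).

M_tri(1) = 14; |p(1)| = 6; equality at z=1: no.


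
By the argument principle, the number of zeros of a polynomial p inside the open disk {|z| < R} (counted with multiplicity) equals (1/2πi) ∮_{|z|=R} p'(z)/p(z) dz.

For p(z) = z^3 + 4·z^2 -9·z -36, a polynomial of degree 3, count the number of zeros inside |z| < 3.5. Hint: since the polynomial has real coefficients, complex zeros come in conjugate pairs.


The zeros of p are: -4, 3, -3.
Their magnitudes are: 4, 3, 3.
Zeros with |z| < R = 3.5: 3, -3.
Count = 2.
By the argument principle, (1/2πi) ∮_{|z|=R} p'(z)/p(z) dz equals exactly this count.

Number of zeros inside |z| < 3.5: 2.


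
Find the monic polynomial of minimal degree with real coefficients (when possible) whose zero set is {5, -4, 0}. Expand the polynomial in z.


The polynomial is p(z) = ∏_{α ∈ S} (z − α), where S = {5, -4, 0}.
Expanding the product yields: p(z) = z^3 -z^2 -20·z.
The resulting polynomial has degree 3 and real coefficients as required.

p(z) = z^3 -z^2 -20·z.


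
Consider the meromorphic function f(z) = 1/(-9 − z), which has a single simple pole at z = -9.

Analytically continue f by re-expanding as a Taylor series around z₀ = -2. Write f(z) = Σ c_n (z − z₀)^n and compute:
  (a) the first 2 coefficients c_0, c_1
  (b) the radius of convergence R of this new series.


Let w = z − z₀, so z = z₀ + w.
Then -9 − z = -9 − (z₀ + w) = (-9 − z₀) − w = -7 − w.
f(z) = 1/(-7 − w) = (1/(-7)) · 1/(1 − w/(-7)) = Σ_{n≥0} w^n / (-7)^(n+1).
So c_n = 1/(-7)^(n+1):
  c_0 = 1/(-7)^1 = -1/7.
  c_1 = 1/(-7)^2 = 1/49.
The series is valid for |w/d| < 1, i.e. |z − z₀| < |d|.
Radius of convergence: R = |-9 − z₀| = |-7| = 7 (distance from z₀ to the singularity z = -9).

c_0 = -1/7, c_1 = 1/49; R = 7.


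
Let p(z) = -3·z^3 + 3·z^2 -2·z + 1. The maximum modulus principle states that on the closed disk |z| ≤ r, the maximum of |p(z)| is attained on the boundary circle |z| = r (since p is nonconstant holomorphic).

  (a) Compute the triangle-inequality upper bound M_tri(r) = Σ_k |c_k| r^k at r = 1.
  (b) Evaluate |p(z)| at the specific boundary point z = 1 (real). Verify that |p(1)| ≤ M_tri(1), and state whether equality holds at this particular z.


Coefficients: c_0 = 1, c_1 = -2, c_2 = 3, c_3 = -3. Radius r = 1.
Part (a). Triangle bound: M_tri(r) = Σ_k |c_k| r^k
  = |1|·1^0 + |-2|·1^1 + |3|·1^2 + |-3|·1^3
  = 1 + 2 + 3 + 3 = 9.
This bounds M(r) := max_{|z|=r} |p(z)| from above; equality holds iff all terms c_k z^k can be made to align in phase at a single z on |z|=r.
Part (b). At z = 1 (real, on the circle |z| = r):
  p(1) = (1)·1^0 + (-2)·1^1 + (3)·1^2 + (-3)·1^3 = -1.
  |p(1)| = 1.
Check: |p(1)| = 1 ≤ 9 = M_tri(1). ✓ Equality does not hold at z = 1 (the coefficients have mixed signs, so the terms do not all align in phase there).

M_tri(1) = 9; |p(1)| = 1; equality at z=1: no.


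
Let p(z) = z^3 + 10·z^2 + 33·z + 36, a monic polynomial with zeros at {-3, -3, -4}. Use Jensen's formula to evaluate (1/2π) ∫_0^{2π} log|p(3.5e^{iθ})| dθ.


Zeros: -4, -3, -3; r = 3.5.
Inside |z| < r: -3, -3. Outside (|z| ≥ r): -4.
p(0) = 36, so log|p(0)| = log(36) = 3.5835.
Apply Jensen: I(r) = log|p(0)| + Σ_k log(r/|z_k|), summed over zeros inside |z| < r.
  log(r/|z_k|) for z_k = -3: log(3.5/3) = 0.1542
  log(r/|z_k|) for z_k = -3: log(3.5/3) = 0.1542
  Outside zeros (-4) contribute nothing to the Jensen sum.
Sum over inside zeros: 0.3083.
I(r) = log|p(0)| + (inside sum) = 3.5835 + 0.3083 = 3.8918.
Note: since some zeros are outside |z| ≤ r, the simplified n·log(r) form does NOT apply — only the inside zeros contribute.

I(r) ≈ 3.8918.


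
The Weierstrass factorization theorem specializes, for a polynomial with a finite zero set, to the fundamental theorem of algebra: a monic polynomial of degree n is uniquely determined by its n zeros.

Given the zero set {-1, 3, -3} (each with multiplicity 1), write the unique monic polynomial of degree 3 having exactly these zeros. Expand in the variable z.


The polynomial is p(z) = ∏_{α ∈ S} (z − α), where S = {-1, 3, -3}.
Expanding the product yields: p(z) = z^3 + z^2 -9·z -9.
The resulting polynomial has degree 3 and real coefficients as required.

p(z) = z^3 + z^2 -9·z -9.


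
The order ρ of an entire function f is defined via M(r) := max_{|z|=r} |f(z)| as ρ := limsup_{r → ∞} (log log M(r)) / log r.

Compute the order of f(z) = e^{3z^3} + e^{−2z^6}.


Each summand is entire of order 3 and 6 respectively (as in the single-exponential case). The order of a sum is at most the max of the orders, so ρ ≤ 6. For the lower bound: on |z|=r choose arg z so that -2z^6 is real positive; then |e^{-2z^6}| = e^{2r^6} while |e^{3z^3}| ≤ e^{3r^3} = o(e^{2r^6}). So |f| ≥ e^{2r^6}(1 − o(1)) and ρ ≥ 6. Hence ρ = max(3, 6) = 6.
Therefore ρ = 6.

Order ρ = 6.


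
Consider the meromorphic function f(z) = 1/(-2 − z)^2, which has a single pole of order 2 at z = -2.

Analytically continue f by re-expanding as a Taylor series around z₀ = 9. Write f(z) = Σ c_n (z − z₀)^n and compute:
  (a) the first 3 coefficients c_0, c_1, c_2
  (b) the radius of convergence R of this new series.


Let w = z − z₀, so z = z₀ + w.
Then -2 − z = -2 − (z₀ + w) = (-2 − z₀) − w = -11 − w.
f(z) = 1/(-11 − w)^2 = (1/(-11)^2) · (1 − w/(-11))^{−2}.
By the binomial series (1−u)^{−2} = Σ_{n≥0} C(n+1, 1) u^n for |u|<1, with u = w/(-11):
  c_n = C(n+1, 1) / (-11)^(n+2).
  c_0 = 1/(-11)^2 = 1/121.
  c_1 = 2/(-11)^3 = -2/1331.
  c_2 = 3/(-11)^4 = 3/14641.
The series is valid for |w/d| < 1, i.e. |z − z₀| < |d|.
Radius of convergence: R = |-2 − z₀| = |-11| = 11 (distance from z₀ to the singularity z = -2).

c_0 = 1/121, c_1 = -2/1331, c_2 = 3/14641; R = 11.


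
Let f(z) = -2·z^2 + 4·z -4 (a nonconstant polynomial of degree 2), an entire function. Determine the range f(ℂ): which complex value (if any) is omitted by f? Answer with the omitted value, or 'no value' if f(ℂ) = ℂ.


Little Picard bounds the complement of f(ℂ) to at most one point.
For every w ∈ ℂ, the equation p(z) − w = 0 is a nonconstant polynomial in z and hence has at least one root by the fundamental theorem of algebra. So p is surjective onto ℂ, omitting no value.

Omitted value: no value.


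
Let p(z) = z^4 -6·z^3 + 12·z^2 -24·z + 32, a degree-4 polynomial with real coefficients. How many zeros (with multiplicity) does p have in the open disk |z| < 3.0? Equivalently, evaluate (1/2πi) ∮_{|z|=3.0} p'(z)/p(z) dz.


The zeros of p are: 2, 4, (0 + 2i), (0 - 2i).
Their magnitudes are: 2, 4, 2, 2.
Zeros with |z| < R = 3.0: 2, (0 + 2i), (0 - 2i).
Count = 3.
By the argument principle, (1/2πi) ∮_{|z|=R} p'(z)/p(z) dz equals exactly this count.

Number of zeros inside |z| < 3.0: 3.


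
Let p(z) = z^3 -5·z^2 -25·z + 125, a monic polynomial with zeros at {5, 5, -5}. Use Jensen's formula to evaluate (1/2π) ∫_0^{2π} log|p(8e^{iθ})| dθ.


Zeros: -5, 5, 5; r = 8.
Inside |z| < r: -5, 5, 5. Outside (|z| ≥ r): ∅.
p(0) = 125, so log|p(0)| = log(125) = 4.8283.
Apply Jensen: I(r) = log|p(0)| + Σ_k log(r/|z_k|), summed over zeros inside |z| < r.
  log(r/|z_k|) for z_k = 5: log(8/5) = 0.4700
  log(r/|z_k|) for z_k = 5: log(8/5) = 0.4700
  log(r/|z_k|) for z_k = -5: log(8/5) = 0.4700
Sum over inside zeros: 1.4100.
I(r) = log|p(0)| + (inside sum) = 4.8283 + 1.4100 = 6.2383.
Closed form (all zeros inside, monic): I(r) = n·log(r) = 3·log(8) = 6.2383. ✓

I(r) ≈ 6.2383.


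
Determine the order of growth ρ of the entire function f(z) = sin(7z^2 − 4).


Write sin(w) = (e^{iw} ± e^{−iw})/(2 or 2i), so |sin(w)| ≤ e^{|w|}. With w = 7z^2 − 4, |w| ≤ 7r^2 + 4 on |z|=r, giving M(r) ≤ e^{7r^2 + 4} and ρ ≤ 2. For the lower bound, choose z on |z|=r with 7z^2 purely imaginary of modulus 7r^2; then |sin(7z^2 − 4)| grows like e^{7r^2}/2, so ρ ≥ 2. Hence ρ = 2.
Therefore ρ = 2.

Order ρ = 2.


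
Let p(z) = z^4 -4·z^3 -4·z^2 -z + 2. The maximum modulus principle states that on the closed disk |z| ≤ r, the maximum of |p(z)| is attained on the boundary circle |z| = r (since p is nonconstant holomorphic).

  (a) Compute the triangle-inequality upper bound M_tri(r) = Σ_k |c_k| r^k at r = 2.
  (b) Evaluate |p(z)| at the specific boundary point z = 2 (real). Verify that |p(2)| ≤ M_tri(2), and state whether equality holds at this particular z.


Coefficients: c_0 = 2, c_1 = -1, c_2 = -4, c_3 = -4, c_4 = 1. Radius r = 2.
Part (a). Triangle bound: M_tri(r) = Σ_k |c_k| r^k
  = |2|·2^0 + |-1|·2^1 + |-4|·2^2 + |-4|·2^3 + |1|·2^4
  = 2 + 2 + 16 + 32 + 16 = 68.
This bounds M(r) := max_{|z|=r} |p(z)| from above; equality holds iff all terms c_k z^k can be made to align in phase at a single z on |z|=r.
Part (b). At z = 2 (real, on the circle |z| = r):
  p(2) = (2)·2^0 + (-1)·2^1 + (-4)·2^2 + (-4)·2^3 + (1)·2^4 = -32.
  |p(2)| = 32.
Check: |p(2)| = 32 ≤ 68 = M_tri(2). ✓ Equality does not hold at z = 2 (the coefficients have mixed signs, so the terms do not all align in phase there).

M_tri(2) = 68; |p(2)| = 32; equality at z=2: no.


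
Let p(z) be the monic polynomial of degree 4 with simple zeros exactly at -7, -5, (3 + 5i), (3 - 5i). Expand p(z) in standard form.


The polynomial is p(z) = ∏_{α ∈ S} (z − α), where S = {-7, -5, (3 + 5i), (3 - 5i)}.
Expanding the product yields: p(z) = z^4 + 6·z^3 -3·z^2 + 198·z + 1190.
Note conjugate pairs combine to real quadratics: (z − (3+5i))(z − (3−5i)) = z² − 6z + 34.
The resulting polynomial has degree 4 and real coefficients as required.

p(z) = z^4 + 6·z^3 -3·z^2 + 198·z + 1190.


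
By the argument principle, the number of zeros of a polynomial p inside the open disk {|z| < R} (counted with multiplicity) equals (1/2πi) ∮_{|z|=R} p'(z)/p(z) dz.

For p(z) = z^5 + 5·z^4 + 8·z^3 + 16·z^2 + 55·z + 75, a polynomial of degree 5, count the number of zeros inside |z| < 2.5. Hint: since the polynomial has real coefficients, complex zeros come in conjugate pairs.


The zeros of p are: -3, (-2 + 1i), (-2 - 1i), (1 + 2i), (1 - 2i).
Their magnitudes are: 3, 2.236, 2.236, 2.236, 2.236.
Zeros with |z| < R = 2.5: (-2 + 1i), (-2 - 1i), (1 + 2i), (1 - 2i).
Count = 4.
By the argument principle, (1/2πi) ∮_{|z|=R} p'(z)/p(z) dz equals exactly this count.

Number of zeros inside |z| < 2.5: 4.


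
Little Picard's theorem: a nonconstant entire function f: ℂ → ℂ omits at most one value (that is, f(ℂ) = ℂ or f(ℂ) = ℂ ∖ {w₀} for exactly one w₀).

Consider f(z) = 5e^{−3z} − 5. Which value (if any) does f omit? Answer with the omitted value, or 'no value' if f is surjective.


Little Picard bounds the complement of f(ℂ) to at most one point.
e^{−3z} is never zero on ℂ, so 5·e^{−3z} takes every value in ℂ ∖ {0}. Adding -5 shifts the range to ℂ ∖ {-5}. Thus f omits exactly the value -5.

Omitted value: -5.


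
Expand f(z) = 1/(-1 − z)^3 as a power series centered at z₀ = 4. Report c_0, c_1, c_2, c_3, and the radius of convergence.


Let w = z − z₀, so z = z₀ + w.
Then -1 − z = -1 − (z₀ + w) = (-1 − z₀) − w = -5 − w.
f(z) = 1/(-5 − w)^3 = (1/(-5)^3) · (1 − w/(-5))^{−3}.
By the binomial series (1−u)^{−3} = Σ_{n≥0} C(n+2, 2) u^n for |u|<1, with u = w/(-5):
  c_n = C(n+2, 2) / (-5)^(n+3).
  c_0 = 1/(-5)^3 = -1/125.
  c_1 = 3/(-5)^4 = 3/625.
  c_2 = 6/(-5)^5 = -6/3125.
  c_3 = 10/(-5)^6 = 2/3125.
The series is valid for |w/d| < 1, i.e. |z − z₀| < |d|.
Radius of convergence: R = |-1 − z₀| = |-5| = 5 (distance from z₀ to the singularity z = -1).

c_0 = -1/125, c_1 = 3/625, c_2 = -6/3125, c_3 = 2/3125; R = 5.


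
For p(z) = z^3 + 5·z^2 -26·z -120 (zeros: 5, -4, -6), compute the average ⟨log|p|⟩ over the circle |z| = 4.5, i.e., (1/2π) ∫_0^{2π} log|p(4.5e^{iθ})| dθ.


Zeros: -6, -4, 5; r = 4.5.
Inside |z| < r: -4. Outside (|z| ≥ r): -6, 5.
p(0) = -120, so log|p(0)| = log(120) = 4.7875.
Apply Jensen: I(r) = log|p(0)| + Σ_k log(r/|z_k|), summed over zeros inside |z| < r.
  log(r/|z_k|) for z_k = -4: log(4.5/4) = 0.1178
  Outside zeros (-6, 5) contribute nothing to the Jensen sum.
Sum over inside zeros: 0.1178.
I(r) = log|p(0)| + (inside sum) = 4.7875 + 0.1178 = 4.9053.
Note: since some zeros are outside |z| ≤ r, the simplified n·log(r) form does NOT apply — only the inside zeros contribute.

I(r) ≈ 4.9053.


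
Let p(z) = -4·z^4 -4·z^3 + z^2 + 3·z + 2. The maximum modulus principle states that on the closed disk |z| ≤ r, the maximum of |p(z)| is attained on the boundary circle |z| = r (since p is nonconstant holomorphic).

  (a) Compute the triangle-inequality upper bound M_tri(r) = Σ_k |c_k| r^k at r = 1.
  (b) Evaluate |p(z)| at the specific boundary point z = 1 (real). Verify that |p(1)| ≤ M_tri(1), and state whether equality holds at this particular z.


Coefficients: c_0 = 2, c_1 = 3, c_2 = 1, c_3 = -4, c_4 = -4. Radius r = 1.
Part (a). Triangle bound: M_tri(r) = Σ_k |c_k| r^k
  = |2|·1^0 + |3|·1^1 + |1|·1^2 + |-4|·1^3 + |-4|·1^4
  = 2 + 3 + 1 + 4 + 4 = 14.
This bounds M(r) := max_{|z|=r} |p(z)| from above; equality holds iff all terms c_k z^k can be made to align in phase at a single z on |z|=r.
Part (b). At z = 1 (real, on the circle |z| = r):
  p(1) = (2)·1^0 + (3)·1^1 + (1)·1^2 + (-4)·1^3 + (-4)·1^4 = -2.
  |p(1)| = 2.
Check: |p(1)| = 2 ≤ 14 = M_tri(1). ✓ Equality does not hold at z = 1 (the coefficients have mixed signs, so the terms do not all align in phase there).

M_tri(1) = 14; |p(1)| = 2; equality at z=1: no.


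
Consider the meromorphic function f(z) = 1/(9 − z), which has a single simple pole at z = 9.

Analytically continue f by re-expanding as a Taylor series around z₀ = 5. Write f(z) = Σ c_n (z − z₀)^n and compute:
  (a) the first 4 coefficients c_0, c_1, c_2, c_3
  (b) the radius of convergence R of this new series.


Let w = z − z₀, so z = z₀ + w.
Then 9 − z = 9 − (z₀ + w) = (9 − z₀) − w = 4 − w.
f(z) = 1/(4 − w) = (1/(4)) · 1/(1 − w/(4)) = Σ_{n≥0} w^n / (4)^(n+1).
So c_n = 1/(4)^(n+1):
  c_0 = 1/(4)^1 = 1/4.
  c_1 = 1/(4)^2 = 1/16.
  c_2 = 1/(4)^3 = 1/64.
  c_3 = 1/(4)^4 = 1/256.
The series is valid for |w/d| < 1, i.e. |z − z₀| < |d|.
Radius of convergence: R = |9 − z₀| = |4| = 4 (distance from z₀ to the singularity z = 9).

c_0 = 1/4, c_1 = 1/16, c_2 = 1/64, c_3 = 1/256; R = 4.


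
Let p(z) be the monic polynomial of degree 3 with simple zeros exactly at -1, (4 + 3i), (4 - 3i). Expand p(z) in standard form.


The polynomial is p(z) = ∏_{α ∈ S} (z − α), where S = {-1, (4 + 3i), (4 - 3i)}.
Expanding the product yields: p(z) = z^3 -7·z^2 + 17·z + 25.
Note conjugate pairs combine to real quadratics: (z − (4+3i))(z − (4−3i)) = z² − 8z + 25.
The resulting polynomial has degree 3 and real coefficients as required.

p(z) = z^3 -7·z^2 + 17·z + 25.


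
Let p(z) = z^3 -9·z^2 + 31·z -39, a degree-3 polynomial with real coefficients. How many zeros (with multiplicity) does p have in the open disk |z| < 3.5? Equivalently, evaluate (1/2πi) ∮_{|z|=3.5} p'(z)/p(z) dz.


The zeros of p are: 3, (3 + 2i), (3 - 2i).
Their magnitudes are: 3, 3.606, 3.606.
Zeros with |z| < R = 3.5: 3.
Count = 1.
By the argument principle, (1/2πi) ∮_{|z|=R} p'(z)/p(z) dz equals exactly this count.

Number of zeros inside |z| < 3.5: 1.


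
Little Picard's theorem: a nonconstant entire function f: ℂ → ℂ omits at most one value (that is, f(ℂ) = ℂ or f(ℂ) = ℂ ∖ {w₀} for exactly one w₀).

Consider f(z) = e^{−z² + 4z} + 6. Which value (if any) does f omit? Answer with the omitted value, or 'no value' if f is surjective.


Little Picard bounds the complement of f(ℂ) to at most one point.
The exponent g(z) = −z² + 4z is a nonconstant polynomial, hence surjective onto ℂ. So e^{g(z)} takes every value in {e^w : w ∈ ℂ} = ℂ ∖ {0}. Adding 6 shifts the range to ℂ ∖ {6}. f omits exactly 6.

Omitted value: 6.


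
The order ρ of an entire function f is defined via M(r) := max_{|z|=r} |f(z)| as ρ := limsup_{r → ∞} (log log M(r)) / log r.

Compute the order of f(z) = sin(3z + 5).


sin(w) is a linear combination of e^{iw} and e^{−iw} (or e^w, e^{−w} in the hyperbolic case), so |sin(w)| ≤ e^{|w|}. With w = 3z + 5, |w| ≤ 3|z| + 5 = 3r + 5 on |z| = r, giving M(r) ≤ e^{3r + 5}, so ρ ≤ 1. On a suitable ray (z = it for sin/cos; z = t for sinh/cosh, t real → ∞), |sin(3z + 5)| grows like e^{3|t|}/2, so ρ ≥ 1. Hence ρ = 1.
Therefore ρ = 1.

Order ρ = 1.


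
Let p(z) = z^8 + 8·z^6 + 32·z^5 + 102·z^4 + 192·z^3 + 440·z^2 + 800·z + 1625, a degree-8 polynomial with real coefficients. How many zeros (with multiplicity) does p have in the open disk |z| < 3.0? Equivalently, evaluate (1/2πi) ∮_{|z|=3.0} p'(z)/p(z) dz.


The zeros of p are: (-1 + 2i), (-1 - 2i), (1 + 2i), (1 - 2i), (-2 + 1i), (-2 - 1i), (2 + 3i), (2 - 3i).
Their magnitudes are: 2.236, 2.236, 2.236, 2.236, 2.236, 2.236, 3.606, 3.606.
Zeros with |z| < R = 3.0: (-1 + 2i), (-1 - 2i), (1 + 2i), (1 - 2i), (-2 + 1i), (-2 - 1i).
Count = 6.
By the argument principle, (1/2πi) ∮_{|z|=R} p'(z)/p(z) dz equals exactly this count.

Number of zeros inside |z| < 3.0: 6.


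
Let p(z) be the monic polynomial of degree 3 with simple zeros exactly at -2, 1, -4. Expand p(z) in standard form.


The polynomial is p(z) = ∏_{α ∈ S} (z − α), where S = {-2, 1, -4}.
Expanding the product yields: p(z) = z^3 + 5·z^2 + 2·z -8.
The resulting polynomial has degree 3 and real coefficients as required.

p(z) = z^3 + 5·z^2 + 2·z -8.


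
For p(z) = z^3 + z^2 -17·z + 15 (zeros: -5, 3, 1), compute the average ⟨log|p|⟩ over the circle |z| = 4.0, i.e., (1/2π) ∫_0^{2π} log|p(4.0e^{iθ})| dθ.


Zeros: -5, 1, 3; r = 4.0.
Inside |z| < r: 1, 3. Outside (|z| ≥ r): -5.
p(0) = 15, so log|p(0)| = log(15) = 2.7081.
Apply Jensen: I(r) = log|p(0)| + Σ_k log(r/|z_k|), summed over zeros inside |z| < r.
  log(r/|z_k|) for z_k = 3: log(4.0/3) = 0.2877
  log(r/|z_k|) for z_k = 1: log(4.0/1) = 1.3863
  Outside zeros (-5) contribute nothing to the Jensen sum.
Sum over inside zeros: 1.6740.
I(r) = log|p(0)| + (inside sum) = 2.7081 + 1.6740 = 4.3820.
Note: since some zeros are outside |z| ≤ r, the simplified n·log(r) form does NOT apply — only the inside zeros contribute.

I(r) ≈ 4.3820.


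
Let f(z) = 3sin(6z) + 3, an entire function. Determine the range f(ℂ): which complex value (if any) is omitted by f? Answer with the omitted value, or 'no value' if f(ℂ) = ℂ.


Little Picard bounds the complement of f(ℂ) to at most one point.
sin is entire and surjective onto ℂ: for every w ∈ ℂ, sin(ζ) = w has a solution ζ ∈ ℂ (e.g., via the complex inverse arcsin). With ζ = 6z this gives z = ζ/(6). Then 3·sin(6z) takes every value in 3·ℂ = ℂ, and adding 3 is a bijection of ℂ. So f is surjective and omits no value. (Note: only on the real line is sin bounded by [−1, 1].)

Omitted value: no value.


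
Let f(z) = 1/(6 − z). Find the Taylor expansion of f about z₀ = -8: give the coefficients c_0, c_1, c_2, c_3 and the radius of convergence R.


Let w = z − z₀, so z = z₀ + w.
Then 6 − z = 6 − (z₀ + w) = (6 − z₀) − w = 14 − w.
f(z) = 1/(14 − w) = (1/(14)) · 1/(1 − w/(14)) = Σ_{n≥0} w^n / (14)^(n+1).
So c_n = 1/(14)^(n+1):
  c_0 = 1/(14)^1 = 1/14.
  c_1 = 1/(14)^2 = 1/196.
  c_2 = 1/(14)^3 = 1/2744.
  c_3 = 1/(14)^4 = 1/38416.
The series is valid for |w/d| < 1, i.e. |z − z₀| < |d|.
Radius of convergence: R = |6 − z₀| = |14| = 14 (distance from z₀ to the singularity z = 6).

c_0 = 1/14, c_1 = 1/196, c_2 = 1/2744, c_3 = 1/38416; R = 14.


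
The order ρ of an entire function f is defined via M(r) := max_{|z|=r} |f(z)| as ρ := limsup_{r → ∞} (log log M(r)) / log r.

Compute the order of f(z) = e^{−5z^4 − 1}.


|e^{−5z^4 − 1}| = e^{Re(-5·z^4) + -1} ≤ e^{5|z|^4 + -1} = e^{5r^4 + -1} on |z| = r, so ρ ≤ 4. Choosing z on |z|=r so that -5·z^4 is real positive (always possible by picking arg z appropriately) gives |f(z)| = e^{5r^4 + -1}, matching the bound. The additive constant -1 does not affect log log M(r) ~ 4·log r. Hence ρ = 4.
Therefore ρ = 4.

Order ρ = 4.


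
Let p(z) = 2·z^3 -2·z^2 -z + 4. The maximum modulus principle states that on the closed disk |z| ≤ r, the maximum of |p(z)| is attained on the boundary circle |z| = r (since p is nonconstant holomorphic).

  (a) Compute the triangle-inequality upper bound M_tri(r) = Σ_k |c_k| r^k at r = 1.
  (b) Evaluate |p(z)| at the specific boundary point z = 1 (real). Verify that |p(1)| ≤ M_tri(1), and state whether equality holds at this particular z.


Coefficients: c_0 = 4, c_1 = -1, c_2 = -2, c_3 = 2. Radius r = 1.
Part (a). Triangle bound: M_tri(r) = Σ_k |c_k| r^k
  = |4|·1^0 + |-1|·1^1 + |-2|·1^2 + |2|·1^3
  = 4 + 1 + 2 + 2 = 9.
This bounds M(r) := max_{|z|=r} |p(z)| from above; equality holds iff all terms c_k z^k can be made to align in phase at a single z on |z|=r.
Part (b). At z = 1 (real, on the circle |z| = r):
  p(1) = (4)·1^0 + (-1)·1^1 + (-2)·1^2 + (2)·1^3 = 3.
  |p(1)| = 3.
Check: |p(1)| = 3 ≤ 9 = M_tri(1). ✓ Equality does not hold at z = 1 (the coefficients have mixed signs, so the terms do not all align in phase there).

M_tri(1) = 9; |p(1)| = 3; equality at z=1: no.


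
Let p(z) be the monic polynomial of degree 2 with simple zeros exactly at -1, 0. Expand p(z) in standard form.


The polynomial is p(z) = ∏_{α ∈ S} (z − α), where S = {-1, 0}.
Expanding the product yields: p(z) = z^2 + z.
The resulting polynomial has degree 2 and real coefficients as required.

p(z) = z^2 + z.


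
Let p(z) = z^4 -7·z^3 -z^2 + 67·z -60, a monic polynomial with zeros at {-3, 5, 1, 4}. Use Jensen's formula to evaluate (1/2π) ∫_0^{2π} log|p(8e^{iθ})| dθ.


Zeros: -3, 1, 4, 5; r = 8.
Inside |z| < r: -3, 1, 4, 5. Outside (|z| ≥ r): ∅.
p(0) = -60, so log|p(0)| = log(60) = 4.0943.
Apply Jensen: I(r) = log|p(0)| + Σ_k log(r/|z_k|), summed over zeros inside |z| < r.
  log(r/|z_k|) for z_k = -3: log(8/3) = 0.9808
  log(r/|z_k|) for z_k = 5: log(8/5) = 0.4700
  log(r/|z_k|) for z_k = 1: log(8/1) = 2.0794
  log(r/|z_k|) for z_k = 4: log(8/4) = 0.6931
Sum over inside zeros: 4.2234.
I(r) = log|p(0)| + (inside sum) = 4.0943 + 4.2234 = 8.3178.
Closed form (all zeros inside, monic): I(r) = n·log(r) = 4·log(8) = 8.3178. ✓

I(r) ≈ 8.3178.


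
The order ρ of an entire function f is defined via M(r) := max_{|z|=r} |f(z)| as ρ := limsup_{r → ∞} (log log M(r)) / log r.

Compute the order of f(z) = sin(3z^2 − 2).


Write sin(w) = (e^{iw} ± e^{−iw})/(2 or 2i), so |sin(w)| ≤ e^{|w|}. With w = 3z^2 − 2, |w| ≤ 3r^2 + 2 on |z|=r, giving M(r) ≤ e^{3r^2 + 2} and ρ ≤ 2. For the lower bound, choose z on |z|=r with 3z^2 purely imaginary of modulus 3r^2; then |sin(3z^2 − 2)| grows like e^{3r^2}/2, so ρ ≥ 2. Hence ρ = 2.
Therefore ρ = 2.

Order ρ = 2.


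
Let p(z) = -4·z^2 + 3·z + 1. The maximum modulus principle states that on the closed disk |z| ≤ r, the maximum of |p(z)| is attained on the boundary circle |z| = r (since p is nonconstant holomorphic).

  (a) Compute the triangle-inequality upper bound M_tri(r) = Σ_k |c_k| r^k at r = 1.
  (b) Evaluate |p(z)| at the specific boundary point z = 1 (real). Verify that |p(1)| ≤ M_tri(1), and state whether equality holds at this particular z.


Coefficients: c_0 = 1, c_1 = 3, c_2 = -4. Radius r = 1.
Part (a). Triangle bound: M_tri(r) = Σ_k |c_k| r^k
  = |1|·1^0 + |3|·1^1 + |-4|·1^2
  = 1 + 3 + 4 = 8.
This bounds M(r) := max_{|z|=r} |p(z)| from above; equality holds iff all terms c_k z^k can be made to align in phase at a single z on |z|=r.
Part (b). At z = 1 (real, on the circle |z| = r):
  p(1) = (1)·1^0 + (3)·1^1 + (-4)·1^2 = 0.
  |p(1)| = 0.
Check: |p(1)| = 0 ≤ 8 = M_tri(1). ✓ Equality does not hold at z = 1 (the coefficients have mixed signs, so the terms do not all align in phase there).

M_tri(1) = 8; |p(1)| = 0; equality at z=1: no.


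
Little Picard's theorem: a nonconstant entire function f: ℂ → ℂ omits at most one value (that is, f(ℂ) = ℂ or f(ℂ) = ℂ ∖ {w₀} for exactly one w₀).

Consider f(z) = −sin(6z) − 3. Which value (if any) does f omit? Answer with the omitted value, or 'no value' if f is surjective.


Little Picard bounds the complement of f(ℂ) to at most one point.
sin is entire and surjective onto ℂ: for every w ∈ ℂ, sin(ζ) = w has a solution ζ ∈ ℂ (e.g., via the complex inverse arcsin). With ζ = 6z this gives z = ζ/(6). Then -1·sin(6z) takes every value in -1·ℂ = ℂ, and adding -3 is a bijection of ℂ. So f is surjective and omits no value. (Note: only on the real line is sin bounded by [−1, 1].)

Omitted value: no value.


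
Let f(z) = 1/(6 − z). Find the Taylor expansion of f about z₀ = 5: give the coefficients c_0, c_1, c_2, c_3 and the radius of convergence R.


Let w = z − z₀, so z = z₀ + w.
Then 6 − z = 6 − (z₀ + w) = (6 − z₀) − w = 1 − w.
f(z) = 1/(1 − w) = (1/(1)) · 1/(1 − w/(1)) = Σ_{n≥0} w^n / (1)^(n+1).
So c_n = 1/(1)^(n+1):
  c_0 = 1/(1)^1 = 1.
  c_1 = 1/(1)^2 = 1.
  c_2 = 1/(1)^3 = 1.
  c_3 = 1/(1)^4 = 1.
The series is valid for |w/d| < 1, i.e. |z − z₀| < |d|.
Radius of convergence: R = |6 − z₀| = |1| = 1 (distance from z₀ to the singularity z = 6).

c_0 = 1, c_1 = 1, c_2 = 1, c_3 = 1; R = 1.


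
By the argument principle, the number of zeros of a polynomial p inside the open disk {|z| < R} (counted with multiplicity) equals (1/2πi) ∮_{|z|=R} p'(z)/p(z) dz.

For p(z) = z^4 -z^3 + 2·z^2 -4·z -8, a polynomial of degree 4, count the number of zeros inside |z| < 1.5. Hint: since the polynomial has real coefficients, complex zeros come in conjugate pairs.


The zeros of p are: -1, 2, (0 + 2i), (0 - 2i).
Their magnitudes are: 1, 2, 2, 2.
Zeros with |z| < R = 1.5: -1.
Count = 1.
By the argument principle, (1/2πi) ∮_{|z|=R} p'(z)/p(z) dz equals exactly this count.

Number of zeros inside |z| < 1.5: 1.


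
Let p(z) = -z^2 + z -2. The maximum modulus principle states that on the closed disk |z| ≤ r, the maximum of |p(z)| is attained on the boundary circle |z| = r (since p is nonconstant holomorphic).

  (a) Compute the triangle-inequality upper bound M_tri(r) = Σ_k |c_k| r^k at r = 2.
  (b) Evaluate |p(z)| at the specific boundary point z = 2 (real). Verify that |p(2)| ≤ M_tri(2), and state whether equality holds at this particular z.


Coefficients: c_0 = -2, c_1 = 1, c_2 = -1. Radius r = 2.
Part (a). Triangle bound: M_tri(r) = Σ_k |c_k| r^k
  = |-2|·2^0 + |1|·2^1 + |-1|·2^2
  = 2 + 2 + 4 = 8.
This bounds M(r) := max_{|z|=r} |p(z)| from above; equality holds iff all terms c_k z^k can be made to align in phase at a single z on |z|=r.
Part (b). At z = 2 (real, on the circle |z| = r):
  p(2) = (-2)·2^0 + (1)·2^1 + (-1)·2^2 = -4.
  |p(2)| = 4.
Check: |p(2)| = 4 ≤ 8 = M_tri(2). ✓ Equality does not hold at z = 2 (the coefficients have mixed signs, so the terms do not all align in phase there).

M_tri(2) = 8; |p(2)| = 4; equality at z=2: no.


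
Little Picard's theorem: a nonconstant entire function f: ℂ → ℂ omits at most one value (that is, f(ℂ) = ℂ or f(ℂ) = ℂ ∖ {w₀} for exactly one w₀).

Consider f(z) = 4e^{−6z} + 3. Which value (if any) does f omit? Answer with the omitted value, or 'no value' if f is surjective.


Little Picard bounds the complement of f(ℂ) to at most one point.
e^{−6z} is never zero on ℂ, so 4·e^{−6z} takes every value in ℂ ∖ {0}. Adding 3 shifts the range to ℂ ∖ {3}. Thus f omits exactly the value 3.

Omitted value: 3.


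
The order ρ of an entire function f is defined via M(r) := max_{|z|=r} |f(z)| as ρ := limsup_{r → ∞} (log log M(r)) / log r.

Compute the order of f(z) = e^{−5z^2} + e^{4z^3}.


Each summand is entire of order 2 and 3 respectively (as in the single-exponential case). The order of a sum is at most the max of the orders, so ρ ≤ 3. For the lower bound: on |z|=r choose arg z so that 4z^3 is real positive; then |e^{4z^3}| = e^{4r^3} while |e^{-5z^2}| ≤ e^{5r^2} = o(e^{4r^3}). So |f| ≥ e^{4r^3}(1 − o(1)) and ρ ≥ 3. Hence ρ = max(2, 3) = 3.
Therefore ρ = 3.

Order ρ = 3.


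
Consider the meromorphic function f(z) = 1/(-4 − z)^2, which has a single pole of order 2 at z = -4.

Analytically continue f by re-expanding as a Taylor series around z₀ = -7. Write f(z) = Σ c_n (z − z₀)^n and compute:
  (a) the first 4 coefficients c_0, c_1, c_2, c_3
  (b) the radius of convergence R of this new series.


Let w = z − z₀, so z = z₀ + w.
Then -4 − z = -4 − (z₀ + w) = (-4 − z₀) − w = 3 − w.
f(z) = 1/(3 − w)^2 = (1/(3)^2) · (1 − w/(3))^{−2}.
By the binomial series (1−u)^{−2} = Σ_{n≥0} C(n+1, 1) u^n for |u|<1, with u = w/(3):
  c_n = C(n+1, 1) / (3)^(n+2).
  c_0 = 1/(3)^2 = 1/9.
  c_1 = 2/(3)^3 = 2/27.
  c_2 = 3/(3)^4 = 1/27.
  c_3 = 4/(3)^5 = 4/243.
The series is valid for |w/d| < 1, i.e. |z − z₀| < |d|.
Radius of convergence: R = |-4 − z₀| = |3| = 3 (distance from z₀ to the singularity z = -4).

c_0 = 1/9, c_1 = 2/27, c_2 = 1/27, c_3 = 4/243; R = 3.


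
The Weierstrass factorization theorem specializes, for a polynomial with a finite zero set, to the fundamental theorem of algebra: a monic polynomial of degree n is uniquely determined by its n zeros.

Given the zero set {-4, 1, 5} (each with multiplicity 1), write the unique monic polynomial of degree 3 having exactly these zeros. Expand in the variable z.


The polynomial is p(z) = ∏_{α ∈ S} (z − α), where S = {-4, 1, 5}.
Expanding the product yields: p(z) = z^3 -2·z^2 -19·z + 20.
The resulting polynomial has degree 3 and real coefficients as required.

p(z) = z^3 -2·z^2 -19·z + 20.


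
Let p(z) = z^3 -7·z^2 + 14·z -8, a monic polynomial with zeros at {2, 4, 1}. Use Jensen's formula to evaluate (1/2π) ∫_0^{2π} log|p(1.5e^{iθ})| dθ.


Zeros: 1, 2, 4; r = 1.5.
Inside |z| < r: 1. Outside (|z| ≥ r): 2, 4.
p(0) = -8, so log|p(0)| = log(8) = 2.0794.
Apply Jensen: I(r) = log|p(0)| + Σ_k log(r/|z_k|), summed over zeros inside |z| < r.
  log(r/|z_k|) for z_k = 1: log(1.5/1) = 0.4055
  Outside zeros (2, 4) contribute nothing to the Jensen sum.
Sum over inside zeros: 0.4055.
I(r) = log|p(0)| + (inside sum) = 2.0794 + 0.4055 = 2.4849.
Note: since some zeros are outside |z| ≤ r, the simplified n·log(r) form does NOT apply — only the inside zeros contribute.

I(r) ≈ 2.4849.


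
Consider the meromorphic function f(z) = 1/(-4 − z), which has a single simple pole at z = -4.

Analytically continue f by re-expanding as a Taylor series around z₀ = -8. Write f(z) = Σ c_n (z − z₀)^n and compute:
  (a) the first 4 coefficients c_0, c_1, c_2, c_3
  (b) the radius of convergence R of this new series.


Let w = z − z₀, so z = z₀ + w.
Then -4 − z = -4 − (z₀ + w) = (-4 − z₀) − w = 4 − w.
f(z) = 1/(4 − w) = (1/(4)) · 1/(1 − w/(4)) = Σ_{n≥0} w^n / (4)^(n+1).
So c_n = 1/(4)^(n+1):
  c_0 = 1/(4)^1 = 1/4.
  c_1 = 1/(4)^2 = 1/16.
  c_2 = 1/(4)^3 = 1/64.
  c_3 = 1/(4)^4 = 1/256.
The series is valid for |w/d| < 1, i.e. |z − z₀| < |d|.
Radius of convergence: R = |-4 − z₀| = |4| = 4 (distance from z₀ to the singularity z = -4).

c_0 = 1/4, c_1 = 1/16, c_2 = 1/64, c_3 = 1/256; R = 4.
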